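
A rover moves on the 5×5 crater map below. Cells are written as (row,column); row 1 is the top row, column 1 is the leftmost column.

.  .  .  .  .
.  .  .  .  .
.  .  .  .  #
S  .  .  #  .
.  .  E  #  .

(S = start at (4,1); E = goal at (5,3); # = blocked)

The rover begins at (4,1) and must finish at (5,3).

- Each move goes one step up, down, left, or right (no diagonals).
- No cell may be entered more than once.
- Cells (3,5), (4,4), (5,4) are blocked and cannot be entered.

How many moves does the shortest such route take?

3

The Manhattan distance from (4,1) to (5,3) is |4−5| + |1−3| = 3, so at least 3 moves are needed.
A route of 3 moves achieves this: (4,1) → (5,1) → (5,2) → (5,3).
Since 3 matches the lower bound, it is optimal.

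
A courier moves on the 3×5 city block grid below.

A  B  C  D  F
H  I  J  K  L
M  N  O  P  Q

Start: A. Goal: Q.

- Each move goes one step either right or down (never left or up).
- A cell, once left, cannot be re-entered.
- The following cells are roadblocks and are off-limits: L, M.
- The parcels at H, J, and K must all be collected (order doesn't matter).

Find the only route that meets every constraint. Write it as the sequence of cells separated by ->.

A -> H -> I -> J -> K -> P -> Q

Moves only go right or down, so the column and row indices never decrease.
Route from A: down to H, 3× right (reaching K), down to P, right to Q — 6 moves in all.
Check: all required cells visited.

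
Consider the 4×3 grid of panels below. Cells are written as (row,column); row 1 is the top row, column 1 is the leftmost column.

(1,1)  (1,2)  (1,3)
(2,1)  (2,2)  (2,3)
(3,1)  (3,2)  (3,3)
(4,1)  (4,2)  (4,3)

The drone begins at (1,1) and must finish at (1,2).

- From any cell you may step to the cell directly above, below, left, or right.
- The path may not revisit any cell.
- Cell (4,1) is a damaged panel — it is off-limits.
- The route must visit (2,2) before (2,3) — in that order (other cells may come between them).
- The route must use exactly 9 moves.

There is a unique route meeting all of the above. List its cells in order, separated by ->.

(1,1) -> (2,1) -> (2,2) -> (3,2) -> (4,2) -> (4,3) -> (3,3) -> (2,3) -> (1,3) -> (1,2)

The waypoints must appear in the order (2,2), (2,3), with no cell reused.
Route from (1,1): down to (2,1), right to (2,2), 2× down (reaching (4,2)), right to (4,3), 3× up (reaching (1,3)), left to (1,2) — 9 moves in all.
Check: order respected ((2,2) at step 2, (2,3) at step 7); 9 moves as required.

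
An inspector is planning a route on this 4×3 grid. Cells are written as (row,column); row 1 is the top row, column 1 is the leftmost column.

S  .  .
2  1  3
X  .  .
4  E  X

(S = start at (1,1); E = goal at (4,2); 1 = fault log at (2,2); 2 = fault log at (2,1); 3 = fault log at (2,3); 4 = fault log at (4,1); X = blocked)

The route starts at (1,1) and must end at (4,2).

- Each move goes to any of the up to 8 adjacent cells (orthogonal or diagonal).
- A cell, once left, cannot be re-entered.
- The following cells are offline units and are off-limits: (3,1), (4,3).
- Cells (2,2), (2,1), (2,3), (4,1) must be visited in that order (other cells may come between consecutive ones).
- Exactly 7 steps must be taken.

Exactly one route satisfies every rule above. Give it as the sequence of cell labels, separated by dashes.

(1,1) - (2,2) - (2,1) - (1,2) - (2,3) - (3,2) - (4,1) - (4,2)

The waypoints must appear in the order (2,2), (2,1), (2,3), (4,1), with no cell reused.
Route from (1,1): down-right to (2,2), left to (2,1), up-right to (1,2), down-right to (2,3), 2× down-left (reaching (4,1)), right to (4,2) — 7 moves in all.
Check: order respected (1 at step 1, 2 at step 2, 3 at step 4, 4 at step 6); 7 moves as required.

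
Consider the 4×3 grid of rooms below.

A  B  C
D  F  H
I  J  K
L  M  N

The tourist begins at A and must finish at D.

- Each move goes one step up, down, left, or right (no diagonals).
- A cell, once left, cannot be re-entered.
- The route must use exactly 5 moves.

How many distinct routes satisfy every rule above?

Need simple routes of exactly 5 moves from A to D (Manhattan distance 1, so 2 moves are spent on a detour and 2 undoing it).
Enumerating: A B F J I D | A B C H F D.
That gives 2 routes.

2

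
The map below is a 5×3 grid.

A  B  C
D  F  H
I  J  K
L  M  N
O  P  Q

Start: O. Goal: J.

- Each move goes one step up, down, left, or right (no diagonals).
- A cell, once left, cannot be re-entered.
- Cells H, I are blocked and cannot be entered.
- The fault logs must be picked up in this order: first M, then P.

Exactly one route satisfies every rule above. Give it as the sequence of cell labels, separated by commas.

The waypoints must appear in the order M, P, with no cell reused.
Route from O: up 1 to L, right 1 to M, down 1 to P, right 1 to Q, up 2 to K, left 1 to J — 7 moves in all.
Check: order respected (M at step 2, P at step 3).

O, L, M, P, Q, N, K, J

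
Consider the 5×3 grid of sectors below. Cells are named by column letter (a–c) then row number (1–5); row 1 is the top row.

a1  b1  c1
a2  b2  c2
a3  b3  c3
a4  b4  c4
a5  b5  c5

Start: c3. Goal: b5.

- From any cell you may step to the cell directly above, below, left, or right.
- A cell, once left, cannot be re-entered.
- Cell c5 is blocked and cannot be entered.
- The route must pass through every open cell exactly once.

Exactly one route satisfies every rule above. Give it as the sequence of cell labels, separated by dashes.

Need to visit all 14 open cells exactly once, starting at c3 and ending at b5.
Cell a1 has only two open neighbours (a2 and b1), so the path must pass straight through it: one of those is the cell it's entered from and the other is where it exits.
Route from c3: down 1 to c4, left 1 to b4, up 2 to b2, right 1 to c2, up 1 to c1, left 2 to a1, down 4 to a5, right 1 to b5 — 13 moves in all.
Check: all 14 open cells covered.

c3 - c4 - b4 - b3 - b2 - c2 - c1 - b1 - a1 - a2 - a3 - a4 - a5 - b5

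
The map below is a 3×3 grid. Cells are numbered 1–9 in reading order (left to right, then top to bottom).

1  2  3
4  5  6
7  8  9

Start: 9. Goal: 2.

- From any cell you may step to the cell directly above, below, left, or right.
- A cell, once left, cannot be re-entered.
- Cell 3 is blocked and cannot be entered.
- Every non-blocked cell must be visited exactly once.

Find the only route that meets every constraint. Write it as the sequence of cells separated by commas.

9, 6, 5, 8, 7, 4, 1, 2

Need to visit all 8 open cells exactly once, starting at 9 and ending at 2.
Cell 1 has only two open neighbours (4 and 2), so the path must pass straight through it: one of those is the cell it's entered from and the other is where it exits.
Route from 9: up to 6, left to 5, down to 8, left to 7, 2× up (reaching 1), right to 2 — 7 moves in all.
Check: all 8 open cells covered.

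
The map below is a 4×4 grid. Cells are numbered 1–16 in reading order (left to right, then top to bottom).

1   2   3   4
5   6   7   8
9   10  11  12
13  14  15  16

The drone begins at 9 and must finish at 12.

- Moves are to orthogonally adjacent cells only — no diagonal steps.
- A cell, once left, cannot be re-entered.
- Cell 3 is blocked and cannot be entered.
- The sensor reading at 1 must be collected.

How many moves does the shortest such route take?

Any route passes through 1 somewhere between 9 and 12. Summing Manhattan distances along the two legs (9 → 1 → 12) gives a lower bound of 2 + 5 = 7 moves.
A route of 7 moves achieves this: 9 → 5 → 1 → 2 → 6 → 10 → 11 → 12.
Since 7 matches the lower bound, it is optimal.

7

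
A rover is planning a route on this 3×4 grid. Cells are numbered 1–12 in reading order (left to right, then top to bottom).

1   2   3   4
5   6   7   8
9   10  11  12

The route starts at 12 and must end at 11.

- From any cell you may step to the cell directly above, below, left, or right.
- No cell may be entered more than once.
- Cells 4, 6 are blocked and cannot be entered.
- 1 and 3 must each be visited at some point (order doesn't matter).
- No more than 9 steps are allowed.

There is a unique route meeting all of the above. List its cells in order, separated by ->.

12 -> 8 -> 7 -> 3 -> 2 -> 1 -> 5 -> 9 -> 10 -> 11

Any route must reach 1 and 3 and still end at 11 within 9 moves, so the order of the required stops is forced.
Route from 12: up 1 to 8, left 1 to 7, up 1 to 3, left 2 to 1, down 2 to 9, right 2 to 11 — 9 moves in all.
Check: all required cells visited; 9 ≤ 9 moves.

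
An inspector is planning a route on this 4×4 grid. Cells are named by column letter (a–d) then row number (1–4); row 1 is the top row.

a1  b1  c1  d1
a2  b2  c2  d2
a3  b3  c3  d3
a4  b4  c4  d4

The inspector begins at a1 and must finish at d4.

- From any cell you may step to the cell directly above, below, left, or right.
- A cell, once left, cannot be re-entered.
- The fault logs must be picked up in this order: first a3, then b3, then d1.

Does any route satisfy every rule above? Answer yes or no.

One route that works: a1 → a2 → a3 → b3 → b2 → b1 → c1 → d1 → d2 → d3 → d4.

yes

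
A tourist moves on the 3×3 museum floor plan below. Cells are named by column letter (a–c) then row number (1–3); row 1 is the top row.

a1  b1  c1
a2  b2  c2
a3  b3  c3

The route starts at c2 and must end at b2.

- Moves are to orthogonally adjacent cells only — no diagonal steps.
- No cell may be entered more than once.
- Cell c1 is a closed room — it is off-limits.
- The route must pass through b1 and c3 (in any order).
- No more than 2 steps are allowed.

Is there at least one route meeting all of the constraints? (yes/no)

Even ignoring the no-revisit rule, getting from c2 to b2, taking the cheapest ordering c2 → c3 → b1 → b2 needs at least 1 + 3 + 1 = 5 moves (Manhattan distance per leg), which exceeds the 2-move limit.

no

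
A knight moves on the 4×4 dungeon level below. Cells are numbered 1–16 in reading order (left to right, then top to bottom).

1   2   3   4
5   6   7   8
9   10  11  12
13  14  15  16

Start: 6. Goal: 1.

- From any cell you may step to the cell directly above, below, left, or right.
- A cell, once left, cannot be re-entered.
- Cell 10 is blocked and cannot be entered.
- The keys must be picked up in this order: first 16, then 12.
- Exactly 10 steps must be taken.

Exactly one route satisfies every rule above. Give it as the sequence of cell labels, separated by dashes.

6 - 7 - 11 - 15 - 16 - 12 - 8 - 4 - 3 - 2 - 1

The waypoints must appear in the order 16, 12, with no cell reused.
Route from 6: right 1 to 7, down 2 to 15, right 1 to 16, up 3 to 4, left 3 to 1 — 10 moves in all.
Check: order respected (16 at step 4, 12 at step 5); 10 moves as required.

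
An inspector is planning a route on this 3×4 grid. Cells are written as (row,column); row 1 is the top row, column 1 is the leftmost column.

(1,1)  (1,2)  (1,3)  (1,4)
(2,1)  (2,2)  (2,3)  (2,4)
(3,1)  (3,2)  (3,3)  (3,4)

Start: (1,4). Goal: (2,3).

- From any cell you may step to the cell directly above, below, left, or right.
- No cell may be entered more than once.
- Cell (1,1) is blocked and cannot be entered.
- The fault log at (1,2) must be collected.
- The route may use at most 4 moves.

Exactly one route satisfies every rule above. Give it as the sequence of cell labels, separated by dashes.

The budget equals the shortest possible length, so every move has to be on a shortest route through the required cells.
Route from (1,4): 2× left (reaching (1,2)), down to (2,2), right to (2,3) — 4 moves in all.
Check: all required cells visited; 4 ≤ 4 moves.

(1,4) - (1,3) - (1,2) - (2,2) - (2,3)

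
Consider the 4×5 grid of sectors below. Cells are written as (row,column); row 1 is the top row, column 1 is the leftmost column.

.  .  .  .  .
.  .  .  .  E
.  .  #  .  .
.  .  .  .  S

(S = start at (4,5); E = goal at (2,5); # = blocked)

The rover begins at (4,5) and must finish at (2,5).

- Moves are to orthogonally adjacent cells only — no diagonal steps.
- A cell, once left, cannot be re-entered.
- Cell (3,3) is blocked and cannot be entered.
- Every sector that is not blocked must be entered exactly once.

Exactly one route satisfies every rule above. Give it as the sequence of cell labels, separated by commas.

(4,5), (3,5), (3,4), (4,4), (4,3), (4,2), (4,1), (3,1), (3,2), (2,2), (2,1), (1,1), (1,2), (1,3), (2,3), (2,4), (1,4), (1,5), (2,5)

Need to visit all 19 open cells exactly once, starting at (4,5) and ending at (2,5).
Route from (4,5): up to (3,5), left to (3,4), down to (4,4), 3× left (reaching (4,1)), up to (3,1), right to (3,2), up to (2,2), left to (2,1), up to (1,1), 2× right (reaching (1,3)), down to (2,3), right to (2,4), up to (1,4), right to (1,5), down to (2,5) — 18 moves in all.
Check: all 19 open cells covered.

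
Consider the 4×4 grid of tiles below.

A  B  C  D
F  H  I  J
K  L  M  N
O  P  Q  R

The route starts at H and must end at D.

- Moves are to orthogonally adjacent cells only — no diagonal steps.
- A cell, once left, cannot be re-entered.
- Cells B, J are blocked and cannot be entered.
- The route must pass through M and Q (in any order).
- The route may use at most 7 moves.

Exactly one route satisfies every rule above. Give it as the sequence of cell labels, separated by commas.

The 7-move cap with required stops at M, Q leaves no slack for detours.
Route from H: 2× down (reaching P), right to Q, 3× up (reaching C), right to D — 7 moves in all.
Check: all required cells visited; 7 ≤ 7 moves.

H, L, P, Q, M, I, C, D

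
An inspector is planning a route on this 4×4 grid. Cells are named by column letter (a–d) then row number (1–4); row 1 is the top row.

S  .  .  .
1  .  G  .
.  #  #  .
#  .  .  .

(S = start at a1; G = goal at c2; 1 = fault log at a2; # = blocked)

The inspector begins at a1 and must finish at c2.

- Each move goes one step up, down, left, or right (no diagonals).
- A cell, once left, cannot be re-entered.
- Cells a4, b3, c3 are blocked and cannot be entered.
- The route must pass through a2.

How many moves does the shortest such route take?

Any route passes through a2 somewhere between a1 and c2. Summing Manhattan distances along the two legs (a1 → a2 → c2) gives a lower bound of 1 + 2 = 3 moves.
A route of 3 moves achieves this: a1 → a2 → b2 → c2.
Since 3 matches the lower bound, it is optimal.

3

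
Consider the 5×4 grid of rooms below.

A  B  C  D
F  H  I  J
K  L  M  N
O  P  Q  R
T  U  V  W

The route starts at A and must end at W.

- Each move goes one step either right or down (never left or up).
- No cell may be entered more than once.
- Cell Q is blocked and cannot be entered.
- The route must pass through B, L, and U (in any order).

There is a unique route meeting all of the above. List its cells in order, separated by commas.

A, B, H, L, P, U, V, W

Moves only go right or down, so the column and row indices never decrease.
Route from A: right 1 to B, down 4 to U, right 2 to W — 7 moves in all.
Check: all required cells visited.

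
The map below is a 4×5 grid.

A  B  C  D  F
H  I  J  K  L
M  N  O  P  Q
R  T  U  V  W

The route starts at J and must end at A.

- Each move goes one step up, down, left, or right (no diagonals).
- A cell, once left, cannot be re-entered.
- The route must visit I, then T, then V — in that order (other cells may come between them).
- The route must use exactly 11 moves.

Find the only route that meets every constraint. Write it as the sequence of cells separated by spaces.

J I N T U V P K D C B A

The waypoints must appear in the order I, T, V, with no cell reused.
Route from J: left to I, 2× down (reaching T), 2× right (reaching V), 3× up (reaching D), 3× left (reaching A) — 11 moves in all.
Check: order respected (I at step 1, T at step 3, V at step 5); 11 moves as required.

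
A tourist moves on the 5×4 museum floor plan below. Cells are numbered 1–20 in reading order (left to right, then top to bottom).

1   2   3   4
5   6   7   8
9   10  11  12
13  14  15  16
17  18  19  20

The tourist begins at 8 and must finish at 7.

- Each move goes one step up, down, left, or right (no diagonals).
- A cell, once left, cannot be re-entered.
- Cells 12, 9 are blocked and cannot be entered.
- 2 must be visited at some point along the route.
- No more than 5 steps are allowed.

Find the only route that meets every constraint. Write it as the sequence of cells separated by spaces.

Any route must reach 2 and still end at 7 within 5 moves, so the order of the required stops is forced.
Route from 8: up to 4, 2× left (reaching 2), down to 6, right to 7 — 5 moves in all.
Check: all required cells visited; 5 ≤ 5 moves.

8 4 3 2 6 7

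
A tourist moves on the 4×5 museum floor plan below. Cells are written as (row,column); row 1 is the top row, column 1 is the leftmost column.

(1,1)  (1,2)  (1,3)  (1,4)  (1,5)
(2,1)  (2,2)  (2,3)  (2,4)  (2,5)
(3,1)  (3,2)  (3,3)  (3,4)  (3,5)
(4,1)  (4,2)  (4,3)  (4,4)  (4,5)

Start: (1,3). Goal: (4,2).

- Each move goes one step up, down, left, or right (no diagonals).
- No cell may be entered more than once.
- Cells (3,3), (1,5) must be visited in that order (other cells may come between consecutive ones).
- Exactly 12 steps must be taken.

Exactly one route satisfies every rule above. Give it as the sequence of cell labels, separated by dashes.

The waypoints must appear in the order (3,3), (1,5), with no cell reused.
Route from (1,3): 2× down (reaching (3,3)), right to (3,4), 2× up (reaching (1,4)), right to (1,5), 3× down (reaching (4,5)), 3× left (reaching (4,2)) — 12 moves in all.
Check: order respected ((3,3) at step 2, (1,5) at step 6); 12 moves as required.

(1,3) - (2,3) - (3,3) - (3,4) - (2,4) - (1,4) - (1,5) - (2,5) - (3,5) - (4,5) - (4,4) - (4,3) - (4,2)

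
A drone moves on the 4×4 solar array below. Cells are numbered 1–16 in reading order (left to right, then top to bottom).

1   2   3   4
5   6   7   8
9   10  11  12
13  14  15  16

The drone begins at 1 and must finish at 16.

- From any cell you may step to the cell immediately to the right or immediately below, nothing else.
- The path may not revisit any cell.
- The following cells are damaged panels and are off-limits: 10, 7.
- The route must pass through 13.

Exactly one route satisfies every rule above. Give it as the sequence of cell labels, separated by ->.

Moves only go right or down, so the column and row indices never decrease.
Route from 1: 3× down (reaching 13), 3× right (reaching 16) — 6 moves in all.
Check: all required cells visited.

1 -> 5 -> 9 -> 13 -> 14 -> 15 -> 16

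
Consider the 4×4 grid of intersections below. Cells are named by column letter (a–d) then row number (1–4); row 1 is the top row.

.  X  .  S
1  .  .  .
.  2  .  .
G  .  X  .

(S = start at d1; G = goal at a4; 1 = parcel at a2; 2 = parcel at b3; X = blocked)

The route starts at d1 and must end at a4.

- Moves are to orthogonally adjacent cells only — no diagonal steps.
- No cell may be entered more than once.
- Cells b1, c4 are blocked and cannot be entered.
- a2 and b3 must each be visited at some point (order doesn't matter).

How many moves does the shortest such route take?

Any route passes through a2 and b3 in some order between d1 and a4. Summing Manhattan distances along each leg and taking the cheapest ordering (d1 → a2 → b3 → a4) gives a lower bound of 4 + 2 + 2 = 8 moves.
A route of 8 moves achieves this: d1 → d2 → d3 → c3 → b3 → b2 → a2 → a3 → a4.
Since 8 matches the lower bound, it is optimal.

8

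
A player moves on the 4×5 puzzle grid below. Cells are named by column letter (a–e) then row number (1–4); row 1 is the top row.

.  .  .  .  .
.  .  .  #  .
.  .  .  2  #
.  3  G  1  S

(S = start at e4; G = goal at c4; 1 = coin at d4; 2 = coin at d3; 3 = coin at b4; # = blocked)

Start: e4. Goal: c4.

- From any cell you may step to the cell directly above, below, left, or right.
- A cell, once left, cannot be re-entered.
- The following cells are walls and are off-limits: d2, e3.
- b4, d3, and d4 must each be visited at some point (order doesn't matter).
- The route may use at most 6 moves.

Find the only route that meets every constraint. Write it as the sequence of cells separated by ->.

e4 -> d4 -> d3 -> c3 -> b3 -> b4 -> c4

Any route must reach b4, d3, and d4 and still end at c4 within 6 moves, so the order of the required stops is forced.
Route from e4: left 1 to d4, up 1 to d3, left 2 to b3, down 1 to b4, right 1 to c4 — 6 moves in all.
Check: all required cells visited; 6 ≤ 6 moves.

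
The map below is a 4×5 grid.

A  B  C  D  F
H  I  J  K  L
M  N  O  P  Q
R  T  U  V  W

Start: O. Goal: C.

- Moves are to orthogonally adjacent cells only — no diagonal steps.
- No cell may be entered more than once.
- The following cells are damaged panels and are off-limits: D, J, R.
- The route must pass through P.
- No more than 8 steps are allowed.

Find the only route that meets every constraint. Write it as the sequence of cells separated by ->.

O -> P -> V -> U -> T -> N -> I -> B -> C

The 8-move cap with required stops at P leaves no slack for detours.
Route from O: right to P, down to V, 2× left (reaching T), 3× up (reaching B), right to C — 8 moves in all.
Check: all required cells visited; 8 ≤ 8 moves.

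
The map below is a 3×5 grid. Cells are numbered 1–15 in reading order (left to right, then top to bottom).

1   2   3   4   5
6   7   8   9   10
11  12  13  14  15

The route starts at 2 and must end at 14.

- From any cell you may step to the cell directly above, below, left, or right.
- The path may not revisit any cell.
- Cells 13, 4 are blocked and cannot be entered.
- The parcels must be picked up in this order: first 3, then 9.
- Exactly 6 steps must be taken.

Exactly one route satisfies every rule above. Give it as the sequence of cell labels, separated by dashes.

The waypoints must appear in the order 3, 9, with no cell reused.
Route from 2: right 1 to 3, down 1 to 8, right 2 to 10, down 1 to 15, left 1 to 14 — 6 moves in all.
Check: order respected (3 at step 1, 9 at step 3); 6 moves as required.

2 - 3 - 8 - 9 - 10 - 15 - 14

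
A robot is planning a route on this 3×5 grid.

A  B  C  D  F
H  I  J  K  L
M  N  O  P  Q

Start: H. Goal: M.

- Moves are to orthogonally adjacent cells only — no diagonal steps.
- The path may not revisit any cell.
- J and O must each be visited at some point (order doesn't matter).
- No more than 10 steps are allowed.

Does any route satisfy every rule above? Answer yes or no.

One route that works: H → I → J → O → N → M.

yes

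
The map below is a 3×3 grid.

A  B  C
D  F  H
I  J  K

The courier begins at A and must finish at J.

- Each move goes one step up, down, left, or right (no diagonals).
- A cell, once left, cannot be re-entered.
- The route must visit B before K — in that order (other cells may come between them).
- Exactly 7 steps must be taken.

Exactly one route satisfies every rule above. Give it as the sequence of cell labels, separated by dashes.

A - D - F - B - C - H - K - J

The waypoints must appear in the order B, K, with no cell reused.
Route from A: down 1 to D, right 1 to F, up 1 to B, right 1 to C, down 2 to K, left 1 to J — 7 moves in all.
Check: order respected (B at step 3, K at step 6); 7 moves as required.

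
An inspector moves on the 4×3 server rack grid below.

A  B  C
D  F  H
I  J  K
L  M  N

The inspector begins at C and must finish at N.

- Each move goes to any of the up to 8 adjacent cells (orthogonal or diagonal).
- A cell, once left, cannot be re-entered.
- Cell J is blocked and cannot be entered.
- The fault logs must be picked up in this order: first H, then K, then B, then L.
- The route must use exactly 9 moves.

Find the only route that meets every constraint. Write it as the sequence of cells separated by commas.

C, H, K, F, B, D, I, L, M, N

The waypoints must appear in the order H, K, B, L, with no cell reused.
Route from C: 2× down (reaching K), up-left to F, up to B, down-left to D, 2× down (reaching L), 2× right (reaching N) — 9 moves in all.
Check: order respected (H at step 1, K at step 2, B at step 4, L at step 7); 9 moves as required.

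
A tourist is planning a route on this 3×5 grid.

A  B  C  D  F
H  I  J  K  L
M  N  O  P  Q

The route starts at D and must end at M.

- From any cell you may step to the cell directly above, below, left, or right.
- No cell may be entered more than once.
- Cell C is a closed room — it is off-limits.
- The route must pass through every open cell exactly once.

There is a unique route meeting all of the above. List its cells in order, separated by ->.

D -> F -> L -> Q -> P -> K -> J -> O -> N -> I -> B -> A -> H -> M

Need to visit all 14 open cells exactly once, starting at D and ending at M.
Route from D: right to F, 2× down (reaching Q), left to P, up to K, left to J, down to O, left to N, 2× up (reaching B), left to A, 2× down (reaching M) — 13 moves in all.
Check: all 14 open cells covered.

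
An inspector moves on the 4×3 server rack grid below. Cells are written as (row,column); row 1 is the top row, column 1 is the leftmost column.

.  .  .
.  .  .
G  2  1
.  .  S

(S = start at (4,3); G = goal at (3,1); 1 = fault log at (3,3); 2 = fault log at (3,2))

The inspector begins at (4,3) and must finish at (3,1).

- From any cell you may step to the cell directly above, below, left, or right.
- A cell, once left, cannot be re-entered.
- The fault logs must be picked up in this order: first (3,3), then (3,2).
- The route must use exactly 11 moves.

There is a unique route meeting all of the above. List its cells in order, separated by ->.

The waypoints must appear in the order (3,3), (3,2), with no cell reused.
Route from (4,3): 3× up (reaching (1,3)), 2× left (reaching (1,1)), down to (2,1), right to (2,2), 2× down (reaching (4,2)), left to (4,1), up to (3,1) — 11 moves in all.
Check: order respected (1 at step 1, 2 at step 8); 11 moves as required.

(4,3) -> (3,3) -> (2,3) -> (1,3) -> (1,2) -> (1,1) -> (2,1) -> (2,2) -> (3,2) -> (4,2) -> (4,1) -> (3,1)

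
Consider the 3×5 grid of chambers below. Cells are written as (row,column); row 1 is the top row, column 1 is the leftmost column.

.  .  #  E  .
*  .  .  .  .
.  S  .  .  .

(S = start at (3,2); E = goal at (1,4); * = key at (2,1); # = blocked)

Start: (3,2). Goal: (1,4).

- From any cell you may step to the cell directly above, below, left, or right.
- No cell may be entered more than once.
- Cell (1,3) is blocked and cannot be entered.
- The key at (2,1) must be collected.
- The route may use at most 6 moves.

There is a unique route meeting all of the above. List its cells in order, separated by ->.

The budget equals the shortest possible length, so every move has to be on a shortest route through the required cells.
Route from (3,2): left to (3,1), up to (2,1), 3× right (reaching (2,4)), up to (1,4) — 6 moves in all.
Check: all required cells visited; 6 ≤ 6 moves.

(3,2) -> (3,1) -> (2,1) -> (2,2) -> (2,3) -> (2,4) -> (1,4)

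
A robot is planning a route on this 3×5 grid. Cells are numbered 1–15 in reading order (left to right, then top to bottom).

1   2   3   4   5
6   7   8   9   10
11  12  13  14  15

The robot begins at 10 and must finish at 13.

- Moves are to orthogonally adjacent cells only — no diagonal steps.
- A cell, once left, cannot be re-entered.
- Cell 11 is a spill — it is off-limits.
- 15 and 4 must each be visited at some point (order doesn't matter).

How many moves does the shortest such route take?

7

Any route passes through 15 and 4 in some order between 10 and 13. Summing Manhattan distances along each leg and taking the cheapest ordering (10 → 4 → 15 → 13) gives a lower bound of 2 + 3 + 2 = 7 moves.
A route of 7 moves achieves this: 10 → 15 → 14 → 9 → 4 → 3 → 8 → 13.
Since 7 matches the lower bound, it is optimal.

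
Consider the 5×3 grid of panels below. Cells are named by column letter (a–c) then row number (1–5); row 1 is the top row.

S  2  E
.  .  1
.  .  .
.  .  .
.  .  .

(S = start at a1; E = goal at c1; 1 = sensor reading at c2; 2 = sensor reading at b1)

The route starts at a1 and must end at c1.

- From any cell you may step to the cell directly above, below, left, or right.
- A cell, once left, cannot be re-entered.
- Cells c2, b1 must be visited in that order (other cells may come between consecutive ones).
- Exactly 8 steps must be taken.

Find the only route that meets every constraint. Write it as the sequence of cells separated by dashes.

a1 - a2 - a3 - b3 - c3 - c2 - b2 - b1 - c1

The waypoints must appear in the order c2, b1, with no cell reused.
Route from a1: 2× down (reaching a3), 2× right (reaching c3), up to c2, left to b2, up to b1, right to c1 — 8 moves in all.
Check: order respected (1 at step 5, 2 at step 7); 8 moves as required.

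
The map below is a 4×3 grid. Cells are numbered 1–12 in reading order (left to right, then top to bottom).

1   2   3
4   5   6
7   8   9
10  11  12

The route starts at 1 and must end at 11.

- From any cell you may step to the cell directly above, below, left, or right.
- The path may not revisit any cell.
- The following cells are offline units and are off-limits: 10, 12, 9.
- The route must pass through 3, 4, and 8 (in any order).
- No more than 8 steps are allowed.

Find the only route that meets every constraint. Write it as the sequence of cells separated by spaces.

The 8-move cap with required stops at 3, 4, 8 leaves no slack for detours.
Route from 1: right 2 to 3, down 1 to 6, left 2 to 4, down 1 to 7, right 1 to 8, down 1 to 11 — 8 moves in all.
Check: all required cells visited; 8 ≤ 8 moves.

1 2 3 6 5 4 7 8 11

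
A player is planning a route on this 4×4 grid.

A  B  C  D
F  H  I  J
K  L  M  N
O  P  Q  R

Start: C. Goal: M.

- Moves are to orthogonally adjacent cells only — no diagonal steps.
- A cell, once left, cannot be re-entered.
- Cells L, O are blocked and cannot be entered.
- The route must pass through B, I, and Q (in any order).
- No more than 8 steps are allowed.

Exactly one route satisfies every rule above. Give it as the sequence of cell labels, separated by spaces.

C B H I J N R Q M

The 8-move cap with required stops at B, I, Q leaves no slack for detours.
Route from C: left to B, down to H, 2× right (reaching J), 2× down (reaching R), left to Q, up to M — 8 moves in all.
Check: all required cells visited; 8 ≤ 8 moves.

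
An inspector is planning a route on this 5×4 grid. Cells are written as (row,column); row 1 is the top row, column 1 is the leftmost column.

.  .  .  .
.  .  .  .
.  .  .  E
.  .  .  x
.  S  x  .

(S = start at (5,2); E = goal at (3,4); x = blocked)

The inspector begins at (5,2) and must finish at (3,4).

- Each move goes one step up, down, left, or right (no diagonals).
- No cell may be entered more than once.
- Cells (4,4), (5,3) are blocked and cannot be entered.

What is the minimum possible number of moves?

The Manhattan distance from (5,2) to (3,4) is |5−3| + |2−4| = 4, so at least 4 moves are needed.
A route of 4 moves achieves this: (5,2) → (4,2) → (3,2) → (3,3) → (3,4).
Since 4 matches the lower bound, it is optimal.

4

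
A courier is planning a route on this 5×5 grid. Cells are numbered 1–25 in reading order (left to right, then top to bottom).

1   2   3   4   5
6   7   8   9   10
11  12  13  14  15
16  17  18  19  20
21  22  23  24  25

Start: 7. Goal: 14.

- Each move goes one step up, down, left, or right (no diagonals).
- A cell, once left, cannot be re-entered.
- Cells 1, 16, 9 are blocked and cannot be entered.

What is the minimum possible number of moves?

The Manhattan distance from 7 to 14 is |2−3| + |2−4| = 3, so at least 3 moves are needed.
A route of 3 moves achieves this: 7 → 12 → 13 → 14.
Since 3 matches the lower bound, it is optimal.

3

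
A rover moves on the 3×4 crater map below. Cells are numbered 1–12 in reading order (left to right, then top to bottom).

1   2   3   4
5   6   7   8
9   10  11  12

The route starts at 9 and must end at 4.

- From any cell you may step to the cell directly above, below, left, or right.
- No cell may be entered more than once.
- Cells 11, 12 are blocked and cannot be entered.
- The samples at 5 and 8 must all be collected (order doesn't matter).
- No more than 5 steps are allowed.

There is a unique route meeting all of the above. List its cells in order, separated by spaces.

9 5 6 7 8 4

The budget equals the shortest possible length, so every move has to be on a shortest route through the required cells.
Route from 9: up to 5, 3× right (reaching 8), up to 4 — 5 moves in all.
Check: all required cells visited; 5 ≤ 5 moves.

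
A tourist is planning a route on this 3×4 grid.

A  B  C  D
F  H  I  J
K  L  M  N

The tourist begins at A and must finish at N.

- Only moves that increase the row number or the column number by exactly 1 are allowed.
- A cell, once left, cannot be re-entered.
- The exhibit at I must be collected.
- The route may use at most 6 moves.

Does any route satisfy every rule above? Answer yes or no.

yes

One route that works: A → F → H → I → M → N.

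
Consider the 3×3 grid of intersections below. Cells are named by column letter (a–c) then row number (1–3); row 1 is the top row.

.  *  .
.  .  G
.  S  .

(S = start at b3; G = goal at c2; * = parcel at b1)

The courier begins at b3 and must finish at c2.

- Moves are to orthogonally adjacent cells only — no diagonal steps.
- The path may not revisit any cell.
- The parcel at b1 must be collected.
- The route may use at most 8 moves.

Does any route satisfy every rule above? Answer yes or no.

yes

One route that works: b3 → b2 → b1 → c1 → c2.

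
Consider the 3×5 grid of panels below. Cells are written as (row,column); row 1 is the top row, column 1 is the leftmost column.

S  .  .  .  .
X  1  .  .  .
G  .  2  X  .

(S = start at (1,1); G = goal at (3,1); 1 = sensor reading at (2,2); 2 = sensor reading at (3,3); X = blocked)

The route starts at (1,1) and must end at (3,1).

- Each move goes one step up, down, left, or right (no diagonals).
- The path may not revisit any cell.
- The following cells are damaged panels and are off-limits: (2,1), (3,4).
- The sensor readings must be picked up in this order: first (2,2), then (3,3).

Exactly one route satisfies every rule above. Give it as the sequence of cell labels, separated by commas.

(1,1), (1,2), (2,2), (2,3), (3,3), (3,2), (3,1)

The waypoints must appear in the order (2,2), (3,3), with no cell reused.
Route from (1,1): right to (1,2), down to (2,2), right to (2,3), down to (3,3), 2× left (reaching (3,1)) — 6 moves in all.
Check: order respected (1 at step 2, 2 at step 4).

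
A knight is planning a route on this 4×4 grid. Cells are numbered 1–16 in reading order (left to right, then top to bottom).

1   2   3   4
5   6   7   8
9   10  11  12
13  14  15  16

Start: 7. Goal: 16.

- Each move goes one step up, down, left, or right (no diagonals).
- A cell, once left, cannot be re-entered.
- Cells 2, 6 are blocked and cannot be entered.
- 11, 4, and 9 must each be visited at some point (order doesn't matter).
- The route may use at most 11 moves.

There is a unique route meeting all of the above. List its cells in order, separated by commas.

7, 3, 4, 8, 12, 11, 10, 9, 13, 14, 15, 16

The budget equals the shortest possible length, so every move has to be on a shortest route through the required cells.
Route from 7: up to 3, right to 4, 2× down (reaching 12), 3× left (reaching 9), down to 13, 3× right (reaching 16) — 11 moves in all.
Check: all required cells visited; 11 ≤ 11 moves.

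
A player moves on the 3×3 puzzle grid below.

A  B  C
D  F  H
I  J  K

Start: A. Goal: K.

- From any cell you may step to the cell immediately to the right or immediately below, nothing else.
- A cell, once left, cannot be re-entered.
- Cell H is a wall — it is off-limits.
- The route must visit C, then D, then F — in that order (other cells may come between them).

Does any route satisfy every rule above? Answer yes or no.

no

D lies to the left of C, so going from C to D would need a leftward move — but moves only go right/down, so C cannot be visited before D.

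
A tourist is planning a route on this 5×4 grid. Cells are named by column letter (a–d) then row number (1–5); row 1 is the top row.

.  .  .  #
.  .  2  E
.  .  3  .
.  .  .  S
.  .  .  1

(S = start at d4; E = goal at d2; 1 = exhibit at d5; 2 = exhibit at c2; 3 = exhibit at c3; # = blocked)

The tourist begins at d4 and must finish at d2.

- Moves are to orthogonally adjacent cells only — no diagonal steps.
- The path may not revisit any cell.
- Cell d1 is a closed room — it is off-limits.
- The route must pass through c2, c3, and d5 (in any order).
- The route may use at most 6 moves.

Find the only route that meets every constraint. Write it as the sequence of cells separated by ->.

The budget equals the shortest possible length, so every move has to be on a shortest route through the required cells.
Route from d4: down to d5, left to c5, 3× up (reaching c2), right to d2 — 6 moves in all.
Check: all required cells visited; 6 ≤ 6 moves.

d4 -> d5 -> c5 -> c4 -> c3 -> c2 -> d2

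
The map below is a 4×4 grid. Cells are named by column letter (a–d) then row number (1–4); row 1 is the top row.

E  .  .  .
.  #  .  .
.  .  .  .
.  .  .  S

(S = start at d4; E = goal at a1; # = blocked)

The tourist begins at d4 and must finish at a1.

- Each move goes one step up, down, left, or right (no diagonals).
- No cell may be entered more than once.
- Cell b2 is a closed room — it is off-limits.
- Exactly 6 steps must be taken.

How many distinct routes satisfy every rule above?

Need simple routes of exactly 6 moves from d4 to a1 (Manhattan distance 6, so 0 moves are spent on a detour and 0 undoing it).
Enumerating: d4 d3 d2 d1 c1 b1 a1 | d4 d3 d2 c2 c1 b1 a1 | d4 d3 c3 c2 c1 b1 a1 | d4 d3 c3 b3 a3 a2 a1 | d4 c4 c3 c2 c1 b1 a1 | d4 c4 c3 b3 a3 a2 a1 | d4 c4 b4 b3 a3 a2 a1 | d4 c4 b4 a4 a3 a2 a1.
That gives 8 routes.

8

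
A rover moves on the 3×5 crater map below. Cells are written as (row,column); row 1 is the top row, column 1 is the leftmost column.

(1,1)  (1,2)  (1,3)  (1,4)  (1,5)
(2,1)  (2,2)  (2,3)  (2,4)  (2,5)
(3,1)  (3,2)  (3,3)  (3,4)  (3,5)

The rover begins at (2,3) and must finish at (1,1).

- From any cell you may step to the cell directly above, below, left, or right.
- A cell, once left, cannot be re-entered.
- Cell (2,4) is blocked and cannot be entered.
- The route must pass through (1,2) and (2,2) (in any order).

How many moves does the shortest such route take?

3

Any route passes through (1,2) and (2,2) in some order between (2,3) and (1,1). Summing Manhattan distances along each leg and taking the cheapest ordering ((2,3) → (2,2) → (1,2) → (1,1)) gives a lower bound of 1 + 1 + 1 = 3 moves.
A route of 3 moves achieves this: (2,3) → (2,2) → (1,2) → (1,1).
Since 3 matches the lower bound, it is optimal.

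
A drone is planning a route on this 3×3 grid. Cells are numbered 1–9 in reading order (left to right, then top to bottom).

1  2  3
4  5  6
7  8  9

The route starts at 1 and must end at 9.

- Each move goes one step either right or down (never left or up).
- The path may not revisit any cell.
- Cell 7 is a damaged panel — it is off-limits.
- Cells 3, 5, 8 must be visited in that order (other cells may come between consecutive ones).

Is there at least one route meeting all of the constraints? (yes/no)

no

5 lies to the left of 3, so going from 3 to 5 would need a leftward move — but moves only go right/down, so 3 cannot be visited before 5.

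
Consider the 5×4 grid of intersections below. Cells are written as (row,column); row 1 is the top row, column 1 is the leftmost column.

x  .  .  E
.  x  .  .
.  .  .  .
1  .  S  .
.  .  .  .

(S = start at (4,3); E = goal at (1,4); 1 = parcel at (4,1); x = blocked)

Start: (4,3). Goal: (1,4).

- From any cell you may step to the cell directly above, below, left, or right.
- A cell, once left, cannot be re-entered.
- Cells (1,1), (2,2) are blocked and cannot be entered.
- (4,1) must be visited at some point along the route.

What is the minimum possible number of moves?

Any route passes through (4,1) somewhere between (4,3) and (1,4). Summing Manhattan distances along the two legs ((4,3) → (4,1) → (1,4)) gives a lower bound of 2 + 6 = 8 moves.
A route of 8 moves achieves this: (4,3) → (4,2) → (4,1) → (3,1) → (3,2) → (3,3) → (2,3) → (1,3) → (1,4).
Since 8 matches the lower bound, it is optimal.

8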